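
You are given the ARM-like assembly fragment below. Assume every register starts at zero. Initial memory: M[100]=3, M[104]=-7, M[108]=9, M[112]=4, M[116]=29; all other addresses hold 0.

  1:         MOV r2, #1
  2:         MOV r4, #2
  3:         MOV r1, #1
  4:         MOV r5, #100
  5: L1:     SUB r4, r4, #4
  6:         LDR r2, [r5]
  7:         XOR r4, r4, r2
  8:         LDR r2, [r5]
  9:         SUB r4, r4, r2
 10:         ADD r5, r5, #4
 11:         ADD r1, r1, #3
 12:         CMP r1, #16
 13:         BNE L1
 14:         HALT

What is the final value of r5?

after MOV r2, #1: r2=1
after MOV r4, #2: r4=2
after MOV r1, #1: r1=1
after MOV r5, #100: r5=100
after SUB r4, r4, #4: r4=2-4=-2
after LDR r2, [r5]: r2=M[100]=3
after XOR r4, r4, r2: r4=(-2)^3=-3
after LDR r2, [r5]: r2=M[100]=3
after SUB r4, r4, r2: r4=(-3)-3=-6
after ADD r5, r5, #4: r5=100+4=104
after ADD r1, r1, #3: r1=1+3=4
CMP r1, #16  (cmp 4,16)
BNE L1: taken
after SUB r4, r4, #4: r4=(-6)-4=-10
after LDR r2, [r5]: r2=M[104]=-7
after XOR r4, r4, r2: r4=(-10)^(-7)=15
after LDR r2, [r5]: r2=M[104]=-7
after SUB r4, r4, r2: r4=15-(-7)=22
after ADD r5, r5, #4: r5=104+4=108
after ADD r1, r1, #3: r1=4+3=7
CMP r1, #16  (cmp 7,16)
BNE L1: taken
after SUB r4, r4, #4: r4=22-4=18
after LDR r2, [r5]: r2=M[108]=9
after XOR r4, r4, r2: r4=18^9=27
after LDR r2, [r5]: r2=M[108]=9
after SUB r4, r4, r2: r4=27-9=18
after ADD r5, r5, #4: r5=108+4=112
after ADD r1, r1, #3: r1=7+3=10
CMP r1, #16  (cmp 10,16)
BNE L1: taken
after SUB r4, r4, #4: r4=18-4=14
after LDR r2, [r5]: r2=M[112]=4
after XOR r4, r4, r2: r4=14^4=10
after LDR r2, [r5]: r2=M[112]=4
after SUB r4, r4, r2: r4=10-4=6
after ADD r5, r5, #4: r5=112+4=116
after ADD r1, r1, #3: r1=10+3=13
CMP r1, #16  (cmp 13,16)
BNE L1: taken
after SUB r4, r4, #4: r4=6-4=2
after LDR r2, [r5]: r2=M[116]=29
after XOR r4, r4, r2: r4=2^29=31
after LDR r2, [r5]: r2=M[116]=29
after SUB r4, r4, r2: r4=31-29=2
after ADD r5, r5, #4: r5=116+4=120
after ADD r1, r1, #3: r1=13+3=16
CMP r1, #16  (cmp 16,16)
BNE L1: not taken
halt.

120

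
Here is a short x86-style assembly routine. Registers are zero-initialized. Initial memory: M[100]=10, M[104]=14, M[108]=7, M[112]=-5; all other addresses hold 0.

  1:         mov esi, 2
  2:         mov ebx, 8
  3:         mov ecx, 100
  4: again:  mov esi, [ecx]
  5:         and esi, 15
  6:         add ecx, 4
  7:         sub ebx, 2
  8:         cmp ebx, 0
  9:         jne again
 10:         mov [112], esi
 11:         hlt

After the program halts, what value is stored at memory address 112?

after mov esi, 2: esi=2
after mov ebx, 8: ebx=8
after mov ecx, 100: ecx=100
after mov esi, [ecx]: esi=M[100]=10
after and esi, 15: esi=10&15=10
after add ecx, 4: ecx=100+4=104
after sub ebx, 2: ebx=8-2=6
cmp ebx, 0  (cmp 6,0)
jne again: taken
after mov esi, [ecx]: esi=M[104]=14
after and esi, 15: esi=14&15=14
after add ecx, 4: ecx=104+4=108
after sub ebx, 2: ebx=6-2=4
cmp ebx, 0  (cmp 4,0)
jne again: taken
after mov esi, [ecx]: esi=M[108]=7
after and esi, 15: esi=7&15=7
after add ecx, 4: ecx=108+4=112
after sub ebx, 2: ebx=4-2=2
cmp ebx, 0  (cmp 2,0)
jne again: taken
after mov esi, [ecx]: esi=M[112]=-5
after and esi, 15: esi=(-5)&15=11
after add ecx, 4: ecx=112+4=116
after sub ebx, 2: ebx=2-2=0
cmp ebx, 0  (cmp 0,0)
jne again: not taken
mov [112], esi → M[112]=11
halt.

11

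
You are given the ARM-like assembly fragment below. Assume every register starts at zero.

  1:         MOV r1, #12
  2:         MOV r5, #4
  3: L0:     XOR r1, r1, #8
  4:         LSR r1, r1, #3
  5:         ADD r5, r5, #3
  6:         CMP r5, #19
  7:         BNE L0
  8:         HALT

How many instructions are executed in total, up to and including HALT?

after MOV r1, #12: r1=12
after MOV r5, #4: r5=4
after XOR r1, r1, #8: r1=12^8=4
after LSR r1, r1, #3: r1=4>>3=0
after ADD r5, r5, #3: r5=4+3=7
CMP r5, #19  (cmp 7,19)
BNE L0: taken
after XOR r1, r1, #8: r1=0^8=8
after LSR r1, r1, #3: r1=8>>3=1
after ADD r5, r5, #3: r5=7+3=10
CMP r5, #19  (cmp 10,19)
BNE L0: taken
after XOR r1, r1, #8: r1=1^8=9
after LSR r1, r1, #3: r1=9>>3=1
after ADD r5, r5, #3: r5=10+3=13
CMP r5, #19  (cmp 13,19)
BNE L0: taken
after XOR r1, r1, #8: r1=1^8=9
after LSR r1, r1, #3: r1=9>>3=1
after ADD r5, r5, #3: r5=13+3=16
CMP r5, #19  (cmp 16,19)
BNE L0: taken
after XOR r1, r1, #8: r1=1^8=9
after LSR r1, r1, #3: r1=9>>3=1
after ADD r5, r5, #3: r5=16+3=19
CMP r5, #19  (cmp 19,19)
BNE L0: not taken
halt.
Total executed instructions: 28.

28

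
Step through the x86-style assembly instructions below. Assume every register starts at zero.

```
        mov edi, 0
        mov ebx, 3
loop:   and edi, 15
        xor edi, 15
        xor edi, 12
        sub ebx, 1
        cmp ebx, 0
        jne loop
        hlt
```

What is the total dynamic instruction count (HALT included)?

21

after mov edi, 0: edi=0
after mov ebx, 3: ebx=3
after and edi, 15: edi=0&15=0
after xor edi, 15: edi=0^15=15
after xor edi, 12: edi=15^12=3
after sub ebx, 1: ebx=3-1=2
cmp ebx, 0  (cmp 2,0)
jne loop: taken
after and edi, 15: edi=3&15=3
after xor edi, 15: edi=3^15=12
after xor edi, 12: edi=12^12=0
after sub ebx, 1: ebx=2-1=1
cmp ebx, 0  (cmp 1,0)
jne loop: taken
after and edi, 15: edi=0&15=0
after xor edi, 15: edi=0^15=15
after xor edi, 12: edi=15^12=3
after sub ebx, 1: ebx=1-1=0
cmp ebx, 0  (cmp 0,0)
jne loop: not taken
halt.
Total executed instructions: 21.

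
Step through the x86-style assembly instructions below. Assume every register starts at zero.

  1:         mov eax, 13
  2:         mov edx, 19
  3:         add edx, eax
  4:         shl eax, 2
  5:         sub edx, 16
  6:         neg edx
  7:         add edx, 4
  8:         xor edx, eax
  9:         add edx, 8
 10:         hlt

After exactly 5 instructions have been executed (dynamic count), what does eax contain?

after mov eax, 13: eax=13
after mov edx, 19: edx=19
after add edx, eax: edx=19+13=32
after shl eax, 2: eax=13<<2=52
after sub edx, 16: edx=32-16=16
After step 5: eax = 52.

52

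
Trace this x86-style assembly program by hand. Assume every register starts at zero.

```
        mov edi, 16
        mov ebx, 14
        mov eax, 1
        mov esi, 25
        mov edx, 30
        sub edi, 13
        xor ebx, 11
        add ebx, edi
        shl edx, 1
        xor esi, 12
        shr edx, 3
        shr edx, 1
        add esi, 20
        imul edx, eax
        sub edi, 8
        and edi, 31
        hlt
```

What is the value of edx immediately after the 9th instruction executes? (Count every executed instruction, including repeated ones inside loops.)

edi=16
ebx=14
eax=1
esi=25
edx=30
edi=16-13=3
ebx=14^11=5
ebx=5+3=8
edx=30<<1=60
After step 9: edx = 60.

60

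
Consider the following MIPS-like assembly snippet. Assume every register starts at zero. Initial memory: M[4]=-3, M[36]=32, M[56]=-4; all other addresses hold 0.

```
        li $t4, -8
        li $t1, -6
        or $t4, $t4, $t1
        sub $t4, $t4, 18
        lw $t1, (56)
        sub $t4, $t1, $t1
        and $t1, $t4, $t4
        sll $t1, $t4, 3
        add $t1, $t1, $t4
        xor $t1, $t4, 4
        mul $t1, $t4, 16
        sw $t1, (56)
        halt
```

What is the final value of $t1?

$t4=-8
$t1=-6
$t4=(-8)|(-6)=-6
$t4=(-6)-18=-24
$t1=M[56]=-4
$t4=(-4)-(-4)=0
$t1=0&0=0
$t1=0<<3=0
$t1=0+0=0
$t1=0^4=4
$t1=0*16=0
sw $t1, (56) → M[56]=0
halt.

0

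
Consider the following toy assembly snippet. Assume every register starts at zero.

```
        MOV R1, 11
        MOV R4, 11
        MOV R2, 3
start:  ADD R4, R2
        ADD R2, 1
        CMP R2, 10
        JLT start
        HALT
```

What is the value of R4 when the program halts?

MOV R1, 11 → R1=11
MOV R4, 11 → R4=11
MOV R2, 3 → R2=3
ADD R4, R2 → R4=11+3=14
ADD R2, 1 → R2=3+1=4
CMP R2, 10  (cmp 4,10)
JLT start: taken
ADD R4, R2 → R4=14+4=18
ADD R2, 1 → R2=4+1=5
CMP R2, 10  (cmp 5,10)
JLT start: taken
ADD R4, R2 → R4=18+5=23
ADD R2, 1 → R2=5+1=6
CMP R2, 10  (cmp 6,10)
JLT start: taken
ADD R4, R2 → R4=23+6=29
ADD R2, 1 → R2=6+1=7
CMP R2, 10  (cmp 7,10)
JLT start: taken
ADD R4, R2 → R4=29+7=36
ADD R2, 1 → R2=7+1=8
CMP R2, 10  (cmp 8,10)
JLT start: taken
ADD R4, R2 → R4=36+8=44
ADD R2, 1 → R2=8+1=9
CMP R2, 10  (cmp 9,10)
JLT start: taken
ADD R4, R2 → R4=44+9=53
ADD R2, 1 → R2=9+1=10
CMP R2, 10  (cmp 10,10)
JLT start: not taken
halt.

53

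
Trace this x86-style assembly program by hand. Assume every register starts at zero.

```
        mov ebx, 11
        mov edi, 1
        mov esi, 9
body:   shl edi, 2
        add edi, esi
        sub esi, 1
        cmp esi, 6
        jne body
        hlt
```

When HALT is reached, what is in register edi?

after mov ebx, 11: ebx=11
after mov edi, 1: edi=1
after mov esi, 9: esi=9
after shl edi, 2: edi=1<<2=4
after add edi, esi: edi=4+9=13
after sub esi, 1: esi=9-1=8
cmp esi, 6  (cmp 8,6)
jne body: taken
after shl edi, 2: edi=13<<2=52
after add edi, esi: edi=52+8=60
after sub esi, 1: esi=8-1=7
cmp esi, 6  (cmp 7,6)
jne body: taken
after shl edi, 2: edi=60<<2=240
after add edi, esi: edi=240+7=247
after sub esi, 1: esi=7-1=6
cmp esi, 6  (cmp 6,6)
jne body: not taken
halt.

247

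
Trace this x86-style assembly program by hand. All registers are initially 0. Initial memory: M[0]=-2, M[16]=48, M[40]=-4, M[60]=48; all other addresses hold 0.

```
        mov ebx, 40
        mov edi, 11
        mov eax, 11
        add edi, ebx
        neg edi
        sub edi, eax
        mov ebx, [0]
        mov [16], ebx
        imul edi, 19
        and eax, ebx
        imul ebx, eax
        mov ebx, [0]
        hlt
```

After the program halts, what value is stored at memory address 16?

-2

mov ebx, 40 → ebx=40
mov edi, 11 → edi=11
mov eax, 11 → eax=11
add edi, ebx → edi=11+40=51
neg edi → edi=-(51)=-51
sub edi, eax → edi=(-51)-11=-62
mov ebx, [0] → ebx=M[0]=-2
mov [16], ebx → M[16]=-2
imul edi, 19 → edi=(-62)*19=-1178
and eax, ebx → eax=11&(-2)=10
imul ebx, eax → ebx=(-2)*10=-20
mov ebx, [0] → ebx=M[0]=-2
halt.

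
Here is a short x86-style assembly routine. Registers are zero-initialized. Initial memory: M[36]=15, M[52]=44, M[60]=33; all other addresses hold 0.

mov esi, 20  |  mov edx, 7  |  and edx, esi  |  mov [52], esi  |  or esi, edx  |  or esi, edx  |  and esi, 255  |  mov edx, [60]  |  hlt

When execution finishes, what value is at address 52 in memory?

after mov esi, 20: esi=20
after mov edx, 7: edx=7
after and edx, esi: edx=7&20=4
mov [52], esi → M[52]=20
after or esi, edx: esi=20|4=20
after or esi, edx: esi=20|4=20
after and esi, 255: esi=20&255=20
after mov edx, [60]: edx=M[60]=33
halt.

20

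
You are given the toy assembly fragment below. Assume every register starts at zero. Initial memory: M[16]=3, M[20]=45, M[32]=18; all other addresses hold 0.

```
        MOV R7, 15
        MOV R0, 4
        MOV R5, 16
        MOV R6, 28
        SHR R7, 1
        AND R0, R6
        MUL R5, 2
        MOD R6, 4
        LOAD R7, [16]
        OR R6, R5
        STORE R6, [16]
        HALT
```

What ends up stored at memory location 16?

32

after MOV R7, 15: R7=15
after MOV R0, 4: R0=4
after MOV R5, 16: R5=16
after MOV R6, 28: R6=28
after SHR R7, 1: R7=15>>1=7
after AND R0, R6: R0=4&28=4
after MUL R5, 2: R5=16*2=32
after MOD R6, 4: R6=28%4=0
after LOAD R7, [16]: R7=M[16]=3
after OR R6, R5: R6=0|32=32
STORE R6, [16] → M[16]=32
halt.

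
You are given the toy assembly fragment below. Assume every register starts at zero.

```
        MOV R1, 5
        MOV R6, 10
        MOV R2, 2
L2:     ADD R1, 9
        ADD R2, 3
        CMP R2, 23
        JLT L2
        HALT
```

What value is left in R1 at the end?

MOV R1, 5 → R1=5
MOV R6, 10 → R6=10
MOV R2, 2 → R2=2
ADD R1, 9 → R1=5+9=14
ADD R2, 3 → R2=2+3=5
CMP R2, 23  (cmp 5,23)
JLT L2: taken
ADD R1, 9 → R1=14+9=23
ADD R2, 3 → R2=5+3=8
CMP R2, 23  (cmp 8,23)
JLT L2: taken
ADD R1, 9 → R1=23+9=32
ADD R2, 3 → R2=8+3=11
CMP R2, 23  (cmp 11,23)
JLT L2: taken
ADD R1, 9 → R1=32+9=41
ADD R2, 3 → R2=11+3=14
CMP R2, 23  (cmp 14,23)
JLT L2: taken
ADD R1, 9 → R1=41+9=50
ADD R2, 3 → R2=14+3=17
CMP R2, 23  (cmp 17,23)
JLT L2: taken
ADD R1, 9 → R1=50+9=59
ADD R2, 3 → R2=17+3=20
CMP R2, 23  (cmp 20,23)
JLT L2: taken
ADD R1, 9 → R1=59+9=68
ADD R2, 3 → R2=20+3=23
CMP R2, 23  (cmp 23,23)
JLT L2: not taken
halt.

68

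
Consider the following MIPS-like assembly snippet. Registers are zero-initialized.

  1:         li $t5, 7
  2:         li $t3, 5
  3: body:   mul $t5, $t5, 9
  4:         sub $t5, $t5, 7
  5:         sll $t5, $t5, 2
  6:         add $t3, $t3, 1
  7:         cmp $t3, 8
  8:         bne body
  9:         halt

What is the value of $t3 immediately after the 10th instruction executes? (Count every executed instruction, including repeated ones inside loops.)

li $t5, 7 → $t5=7
li $t3, 5 → $t3=5
mul $t5, $t5, 9 → $t5=7*9=63
sub $t5, $t5, 7 → $t5=63-7=56
sll $t5, $t5, 2 → $t5=56<<2=224
add $t3, $t3, 1 → $t3=5+1=6
cmp $t3, 8  (cmp 6,8)
bne body: taken
mul $t5, $t5, 9 → $t5=224*9=2016
sub $t5, $t5, 7 → $t5=2016-7=2009
After step 10: $t3 = 6.

6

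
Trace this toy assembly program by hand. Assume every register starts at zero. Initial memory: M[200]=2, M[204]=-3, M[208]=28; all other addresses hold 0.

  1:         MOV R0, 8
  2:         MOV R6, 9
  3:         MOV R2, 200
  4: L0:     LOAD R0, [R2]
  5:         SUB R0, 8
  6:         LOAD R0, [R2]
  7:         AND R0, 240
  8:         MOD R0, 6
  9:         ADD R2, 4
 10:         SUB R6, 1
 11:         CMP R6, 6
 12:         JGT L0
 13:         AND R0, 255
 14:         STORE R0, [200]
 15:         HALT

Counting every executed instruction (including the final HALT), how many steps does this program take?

R0=8
R6=9
R2=200
R0=M[200]=2
R0=2-8=-6
R0=M[200]=2
R0=2&240=0
R0=0%6=0
R2=200+4=204
R6=9-1=8
CMP R6, 6  (cmp 8,6)
JGT L0: taken
R0=M[204]=-3
R0=(-3)-8=-11
R0=M[204]=-3
R0=(-3)&240=240
R0=240%6=0
R2=204+4=208
R6=8-1=7
CMP R6, 6  (cmp 7,6)
JGT L0: taken
R0=M[208]=28
R0=28-8=20
R0=M[208]=28
R0=28&240=16
R0=16%6=4
R2=208+4=212
R6=7-1=6
CMP R6, 6  (cmp 6,6)
JGT L0: not taken
R0=4&255=4
STORE R0, [200] → M[200]=4
halt.
Total executed instructions: 33.

33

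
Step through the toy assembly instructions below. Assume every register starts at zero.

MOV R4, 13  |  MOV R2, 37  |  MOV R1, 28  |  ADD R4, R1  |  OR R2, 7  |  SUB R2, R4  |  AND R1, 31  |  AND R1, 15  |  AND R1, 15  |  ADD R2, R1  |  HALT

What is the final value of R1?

12

MOV R4, 13 → R4=13
MOV R2, 37 → R2=37
MOV R1, 28 → R1=28
ADD R4, R1 → R4=13+28=41
OR R2, 7 → R2=37|7=39
SUB R2, R4 → R2=39-41=-2
AND R1, 31 → R1=28&31=28
AND R1, 15 → R1=28&15=12
AND R1, 15 → R1=12&15=12
ADD R2, R1 → R2=(-2)+12=10
halt.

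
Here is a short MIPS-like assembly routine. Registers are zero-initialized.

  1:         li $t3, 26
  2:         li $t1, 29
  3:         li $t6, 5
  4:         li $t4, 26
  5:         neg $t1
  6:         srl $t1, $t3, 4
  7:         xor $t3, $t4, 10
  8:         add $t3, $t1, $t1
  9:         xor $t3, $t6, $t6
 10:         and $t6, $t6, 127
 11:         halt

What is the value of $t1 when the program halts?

1

$t3=26
$t1=29
$t6=5
$t4=26
$t1=-(29)=-29
$t1=26>>4=1
$t3=26^10=16
$t3=1+1=2
$t3=5^5=0
$t6=5&127=5
halt.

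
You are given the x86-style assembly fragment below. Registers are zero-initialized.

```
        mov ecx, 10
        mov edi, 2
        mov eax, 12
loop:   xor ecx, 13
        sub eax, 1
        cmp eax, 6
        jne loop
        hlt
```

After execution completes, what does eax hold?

mov ecx, 10 → ecx=10
mov edi, 2 → edi=2
mov eax, 12 → eax=12
xor ecx, 13 → ecx=10^13=7
sub eax, 1 → eax=12-1=11
cmp eax, 6  (cmp 11,6)
jne loop: taken
xor ecx, 13 → ecx=7^13=10
sub eax, 1 → eax=11-1=10
cmp eax, 6  (cmp 10,6)
jne loop: taken
xor ecx, 13 → ecx=10^13=7
sub eax, 1 → eax=10-1=9
cmp eax, 6  (cmp 9,6)
jne loop: taken
xor ecx, 13 → ecx=7^13=10
sub eax, 1 → eax=9-1=8
cmp eax, 6  (cmp 8,6)
jne loop: taken
xor ecx, 13 → ecx=10^13=7
sub eax, 1 → eax=8-1=7
cmp eax, 6  (cmp 7,6)
jne loop: taken
xor ecx, 13 → ecx=7^13=10
sub eax, 1 → eax=7-1=6
cmp eax, 6  (cmp 6,6)
jne loop: not taken
halt.

6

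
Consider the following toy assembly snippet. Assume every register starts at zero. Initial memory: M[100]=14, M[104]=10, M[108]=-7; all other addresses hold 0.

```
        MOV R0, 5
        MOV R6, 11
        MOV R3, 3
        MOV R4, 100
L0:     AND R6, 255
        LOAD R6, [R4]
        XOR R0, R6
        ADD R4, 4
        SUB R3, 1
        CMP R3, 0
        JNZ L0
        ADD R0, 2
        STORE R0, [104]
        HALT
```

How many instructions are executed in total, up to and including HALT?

R0=5
R6=11
R3=3
R4=100
R6=11&255=11
R6=M[100]=14
R0=5^14=11
R4=100+4=104
R3=3-1=2
CMP R3, 0  (cmp 2,0)
JNZ L0: taken
R6=14&255=14
R6=M[104]=10
R0=11^10=1
R4=104+4=108
R3=2-1=1
CMP R3, 0  (cmp 1,0)
JNZ L0: taken
R6=10&255=10
R6=M[108]=-7
R0=1^(-7)=-8
R4=108+4=112
R3=1-1=0
CMP R3, 0  (cmp 0,0)
JNZ L0: not taken
R0=(-8)+2=-6
STORE R0, [104] → M[104]=-6
halt.
Total executed instructions: 28.

28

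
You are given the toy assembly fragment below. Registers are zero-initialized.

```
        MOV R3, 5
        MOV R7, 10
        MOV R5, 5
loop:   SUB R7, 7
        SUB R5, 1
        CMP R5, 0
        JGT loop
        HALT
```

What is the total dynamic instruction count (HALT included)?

MOV R3, 5 → R3=5
MOV R7, 10 → R7=10
MOV R5, 5 → R5=5
SUB R7, 7 → R7=10-7=3
SUB R5, 1 → R5=5-1=4
CMP R5, 0  (cmp 4,0)
JGT loop: taken
SUB R7, 7 → R7=3-7=-4
SUB R5, 1 → R5=4-1=3
CMP R5, 0  (cmp 3,0)
JGT loop: taken
SUB R7, 7 → R7=(-4)-7=-11
SUB R5, 1 → R5=3-1=2
CMP R5, 0  (cmp 2,0)
JGT loop: taken
SUB R7, 7 → R7=(-11)-7=-18
SUB R5, 1 → R5=2-1=1
CMP R5, 0  (cmp 1,0)
JGT loop: taken
SUB R7, 7 → R7=(-18)-7=-25
SUB R5, 1 → R5=1-1=0
CMP R5, 0  (cmp 0,0)
JGT loop: not taken
halt.
Total executed instructions: 24.

24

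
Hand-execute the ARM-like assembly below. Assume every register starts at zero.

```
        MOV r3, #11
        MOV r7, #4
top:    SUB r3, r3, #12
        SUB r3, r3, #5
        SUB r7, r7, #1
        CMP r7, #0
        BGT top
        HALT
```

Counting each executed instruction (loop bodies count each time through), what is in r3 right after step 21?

-57

r3=11
r7=4
r3=11-12=-1
r3=(-1)-5=-6
r7=4-1=3
CMP r7, #0  (cmp 3,0)
BGT top: taken
r3=(-6)-12=-18
r3=(-18)-5=-23
r7=3-1=2
CMP r7, #0  (cmp 2,0)
BGT top: taken
r3=(-23)-12=-35
r3=(-35)-5=-40
r7=2-1=1
CMP r7, #0  (cmp 1,0)
BGT top: taken
r3=(-40)-12=-52
r3=(-52)-5=-57
r7=1-1=0
CMP r7, #0  (cmp 0,0)
After step 21: r3 = -57.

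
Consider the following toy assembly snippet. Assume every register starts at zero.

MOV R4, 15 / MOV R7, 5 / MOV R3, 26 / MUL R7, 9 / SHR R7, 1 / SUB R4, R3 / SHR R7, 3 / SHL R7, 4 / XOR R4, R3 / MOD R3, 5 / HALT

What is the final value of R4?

after MOV R4, 15: R4=15
after MOV R7, 5: R7=5
after MOV R3, 26: R3=26
after MUL R7, 9: R7=5*9=45
after SHR R7, 1: R7=45>>1=22
after SUB R4, R3: R4=15-26=-11
after SHR R7, 3: R7=22>>3=2
after SHL R7, 4: R7=2<<4=32
after XOR R4, R3: R4=(-11)^26=-17
after MOD R3, 5: R3=26%5=1
halt.

-17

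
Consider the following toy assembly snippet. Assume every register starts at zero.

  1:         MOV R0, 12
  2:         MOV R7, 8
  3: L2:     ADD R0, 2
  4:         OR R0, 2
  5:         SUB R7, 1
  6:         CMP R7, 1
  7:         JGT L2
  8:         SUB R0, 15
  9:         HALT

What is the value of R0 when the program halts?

MOV R0, 12 → R0=12
MOV R7, 8 → R7=8
ADD R0, 2 → R0=12+2=14
OR R0, 2 → R0=14|2=14
SUB R7, 1 → R7=8-1=7
CMP R7, 1  (cmp 7,1)
JGT L2: taken
ADD R0, 2 → R0=14+2=16
OR R0, 2 → R0=16|2=18
SUB R7, 1 → R7=7-1=6
CMP R7, 1  (cmp 6,1)
JGT L2: taken
ADD R0, 2 → R0=18+2=20
OR R0, 2 → R0=20|2=22
SUB R7, 1 → R7=6-1=5
CMP R7, 1  (cmp 5,1)
JGT L2: taken
ADD R0, 2 → R0=22+2=24
OR R0, 2 → R0=24|2=26
SUB R7, 1 → R7=5-1=4
CMP R7, 1  (cmp 4,1)
JGT L2: taken
ADD R0, 2 → R0=26+2=28
OR R0, 2 → R0=28|2=30
SUB R7, 1 → R7=4-1=3
CMP R7, 1  (cmp 3,1)
JGT L2: taken
ADD R0, 2 → R0=30+2=32
OR R0, 2 → R0=32|2=34
SUB R7, 1 → R7=3-1=2
CMP R7, 1  (cmp 2,1)
JGT L2: taken
ADD R0, 2 → R0=34+2=36
OR R0, 2 → R0=36|2=38
SUB R7, 1 → R7=2-1=1
CMP R7, 1  (cmp 1,1)
JGT L2: not taken
SUB R0, 15 → R0=38-15=23
halt.

23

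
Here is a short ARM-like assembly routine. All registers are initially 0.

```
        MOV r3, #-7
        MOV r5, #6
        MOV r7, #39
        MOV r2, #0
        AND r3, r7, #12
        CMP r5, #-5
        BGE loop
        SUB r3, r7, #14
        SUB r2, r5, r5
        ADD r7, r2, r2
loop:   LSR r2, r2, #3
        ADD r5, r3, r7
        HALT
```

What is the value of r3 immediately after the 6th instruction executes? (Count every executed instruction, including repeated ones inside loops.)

4

MOV r3, #-7 → r3=-7
MOV r5, #6 → r5=6
MOV r7, #39 → r7=39
MOV r2, #0 → r2=0
AND r3, r7, #12 → r3=39&12=4
CMP r5, #-5  (cmp 6,-5)
After step 6: r3 = 4.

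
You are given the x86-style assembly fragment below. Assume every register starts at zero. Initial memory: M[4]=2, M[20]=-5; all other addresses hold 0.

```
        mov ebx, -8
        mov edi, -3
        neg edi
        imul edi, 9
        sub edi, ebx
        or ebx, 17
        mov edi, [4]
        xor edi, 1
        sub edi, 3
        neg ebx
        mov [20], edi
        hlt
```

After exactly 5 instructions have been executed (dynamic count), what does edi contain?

35

ebx=-8
edi=-3
edi=-(-3)=3
edi=3*9=27
edi=27-(-8)=35
After step 5: edi = 35.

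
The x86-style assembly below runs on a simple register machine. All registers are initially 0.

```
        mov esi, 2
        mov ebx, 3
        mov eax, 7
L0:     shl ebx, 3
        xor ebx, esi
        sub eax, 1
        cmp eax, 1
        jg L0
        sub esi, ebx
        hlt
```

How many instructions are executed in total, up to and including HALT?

mov esi, 2 → esi=2
mov ebx, 3 → ebx=3
mov eax, 7 → eax=7
shl ebx, 3 → ebx=3<<3=24
xor ebx, esi → ebx=24^2=26
sub eax, 1 → eax=7-1=6
cmp eax, 1  (cmp 6,1)
jg L0: taken
shl ebx, 3 → ebx=26<<3=208
xor ebx, esi → ebx=208^2=210
sub eax, 1 → eax=6-1=5
cmp eax, 1  (cmp 5,1)
jg L0: taken
shl ebx, 3 → ebx=210<<3=1680
xor ebx, esi → ebx=1680^2=1682
sub eax, 1 → eax=5-1=4
cmp eax, 1  (cmp 4,1)
jg L0: taken
shl ebx, 3 → ebx=1682<<3=13456
xor ebx, esi → ebx=13456^2=13458
sub eax, 1 → eax=4-1=3
cmp eax, 1  (cmp 3,1)
jg L0: taken
shl ebx, 3 → ebx=13458<<3=107664
xor ebx, esi → ebx=107664^2=107666
sub eax, 1 → eax=3-1=2
cmp eax, 1  (cmp 2,1)
jg L0: taken
shl ebx, 3 → ebx=107666<<3=861328
xor ebx, esi → ebx=861328^2=861330
sub eax, 1 → eax=2-1=1
cmp eax, 1  (cmp 1,1)
jg L0: not taken
sub esi, ebx → esi=2-861330=-861328
halt.
Total executed instructions: 35.

35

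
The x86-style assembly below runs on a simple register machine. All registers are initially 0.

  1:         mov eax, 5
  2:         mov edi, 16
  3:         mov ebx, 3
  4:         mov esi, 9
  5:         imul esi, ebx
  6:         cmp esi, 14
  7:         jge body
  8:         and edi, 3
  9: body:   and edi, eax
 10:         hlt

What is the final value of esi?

mov eax, 5 → eax=5
mov edi, 16 → edi=16
mov ebx, 3 → ebx=3
mov esi, 9 → esi=9
imul esi, ebx → esi=9*3=27
cmp esi, 14  (cmp 27,14)
jge body: taken
and edi, eax → edi=16&5=0
halt.

27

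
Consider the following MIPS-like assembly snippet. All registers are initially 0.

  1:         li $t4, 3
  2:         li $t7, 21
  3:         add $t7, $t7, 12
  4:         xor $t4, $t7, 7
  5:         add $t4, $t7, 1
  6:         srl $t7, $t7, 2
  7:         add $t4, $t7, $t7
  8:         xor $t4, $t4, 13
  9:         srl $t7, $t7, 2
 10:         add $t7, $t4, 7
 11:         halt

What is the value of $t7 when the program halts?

36

li $t4, 3 → $t4=3
li $t7, 21 → $t7=21
add $t7, $t7, 12 → $t7=21+12=33
xor $t4, $t7, 7 → $t4=33^7=38
add $t4, $t7, 1 → $t4=33+1=34
srl $t7, $t7, 2 → $t7=33>>2=8
add $t4, $t7, $t7 → $t4=8+8=16
xor $t4, $t4, 13 → $t4=16^13=29
srl $t7, $t7, 2 → $t7=8>>2=2
add $t7, $t4, 7 → $t7=29+7=36
halt.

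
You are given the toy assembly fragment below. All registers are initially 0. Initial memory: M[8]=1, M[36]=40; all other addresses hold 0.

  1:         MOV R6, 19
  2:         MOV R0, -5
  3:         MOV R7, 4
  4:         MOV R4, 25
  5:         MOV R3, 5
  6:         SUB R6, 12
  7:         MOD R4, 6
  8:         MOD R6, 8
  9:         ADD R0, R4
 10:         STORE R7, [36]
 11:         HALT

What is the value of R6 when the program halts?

after MOV R6, 19: R6=19
after MOV R0, -5: R0=-5
after MOV R7, 4: R7=4
after MOV R4, 25: R4=25
after MOV R3, 5: R3=5
after SUB R6, 12: R6=19-12=7
after MOD R4, 6: R4=25%6=1
after MOD R6, 8: R6=7%8=7
after ADD R0, R4: R0=(-5)+1=-4
STORE R7, [36] → M[36]=4
halt.

7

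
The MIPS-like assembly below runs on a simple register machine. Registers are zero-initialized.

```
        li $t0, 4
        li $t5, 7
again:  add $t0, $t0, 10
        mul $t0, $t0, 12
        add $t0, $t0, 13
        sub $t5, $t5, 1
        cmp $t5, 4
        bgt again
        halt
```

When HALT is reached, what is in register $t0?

27793

li $t0, 4 → $t0=4
li $t5, 7 → $t5=7
add $t0, $t0, 10 → $t0=4+10=14
mul $t0, $t0, 12 → $t0=14*12=168
add $t0, $t0, 13 → $t0=168+13=181
sub $t5, $t5, 1 → $t5=7-1=6
cmp $t5, 4  (cmp 6,4)
bgt again: taken
add $t0, $t0, 10 → $t0=181+10=191
mul $t0, $t0, 12 → $t0=191*12=2292
add $t0, $t0, 13 → $t0=2292+13=2305
sub $t5, $t5, 1 → $t5=6-1=5
cmp $t5, 4  (cmp 5,4)
bgt again: taken
add $t0, $t0, 10 → $t0=2305+10=2315
mul $t0, $t0, 12 → $t0=2315*12=27780
add $t0, $t0, 13 → $t0=27780+13=27793
sub $t5, $t5, 1 → $t5=5-1=4
cmp $t5, 4  (cmp 4,4)
bgt again: not taken
halt.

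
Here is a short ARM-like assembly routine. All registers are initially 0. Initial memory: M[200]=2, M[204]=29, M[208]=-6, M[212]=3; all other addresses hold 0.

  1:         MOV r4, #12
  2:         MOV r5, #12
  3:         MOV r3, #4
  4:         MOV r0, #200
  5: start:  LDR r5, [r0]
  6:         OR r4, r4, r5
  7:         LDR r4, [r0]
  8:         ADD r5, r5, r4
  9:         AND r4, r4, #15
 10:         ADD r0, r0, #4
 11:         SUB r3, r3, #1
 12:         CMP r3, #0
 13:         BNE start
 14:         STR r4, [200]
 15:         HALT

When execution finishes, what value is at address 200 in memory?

3

MOV r4, #12 → r4=12
MOV r5, #12 → r5=12
MOV r3, #4 → r3=4
MOV r0, #200 → r0=200
LDR r5, [r0] → r5=M[200]=2
OR r4, r4, r5 → r4=12|2=14
LDR r4, [r0] → r4=M[200]=2
ADD r5, r5, r4 → r5=2+2=4
AND r4, r4, #15 → r4=2&15=2
ADD r0, r0, #4 → r0=200+4=204
SUB r3, r3, #1 → r3=4-1=3
CMP r3, #0  (cmp 3,0)
BNE start: taken
LDR r5, [r0] → r5=M[204]=29
OR r4, r4, r5 → r4=2|29=31
LDR r4, [r0] → r4=M[204]=29
ADD r5, r5, r4 → r5=29+29=58
AND r4, r4, #15 → r4=29&15=13
ADD r0, r0, #4 → r0=204+4=208
SUB r3, r3, #1 → r3=3-1=2
CMP r3, #0  (cmp 2,0)
BNE start: taken
LDR r5, [r0] → r5=M[208]=-6
OR r4, r4, r5 → r4=13|(-6)=-1
LDR r4, [r0] → r4=M[208]=-6
ADD r5, r5, r4 → r5=(-6)+(-6)=-12
AND r4, r4, #15 → r4=(-6)&15=10
ADD r0, r0, #4 → r0=208+4=212
SUB r3, r3, #1 → r3=2-1=1
CMP r3, #0  (cmp 1,0)
BNE start: taken
LDR r5, [r0] → r5=M[212]=3
OR r4, r4, r5 → r4=10|3=11
LDR r4, [r0] → r4=M[212]=3
ADD r5, r5, r4 → r5=3+3=6
AND r4, r4, #15 → r4=3&15=3
ADD r0, r0, #4 → r0=212+4=216
SUB r3, r3, #1 → r3=1-1=0
CMP r3, #0  (cmp 0,0)
BNE start: not taken
STR r4, [200] → M[200]=3
halt.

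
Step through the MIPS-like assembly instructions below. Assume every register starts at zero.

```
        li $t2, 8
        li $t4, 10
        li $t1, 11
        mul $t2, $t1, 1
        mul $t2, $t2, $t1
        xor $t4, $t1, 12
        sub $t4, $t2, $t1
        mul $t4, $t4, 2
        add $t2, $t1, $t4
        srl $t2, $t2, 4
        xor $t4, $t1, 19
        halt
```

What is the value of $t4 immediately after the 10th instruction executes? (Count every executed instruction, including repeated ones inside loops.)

li $t2, 8 → $t2=8
li $t4, 10 → $t4=10
li $t1, 11 → $t1=11
mul $t2, $t1, 1 → $t2=11*1=11
mul $t2, $t2, $t1 → $t2=11*11=121
xor $t4, $t1, 12 → $t4=11^12=7
sub $t4, $t2, $t1 → $t4=121-11=110
mul $t4, $t4, 2 → $t4=110*2=220
add $t2, $t1, $t4 → $t2=11+220=231
srl $t2, $t2, 4 → $t2=231>>4=14
After step 10: $t4 = 220.

220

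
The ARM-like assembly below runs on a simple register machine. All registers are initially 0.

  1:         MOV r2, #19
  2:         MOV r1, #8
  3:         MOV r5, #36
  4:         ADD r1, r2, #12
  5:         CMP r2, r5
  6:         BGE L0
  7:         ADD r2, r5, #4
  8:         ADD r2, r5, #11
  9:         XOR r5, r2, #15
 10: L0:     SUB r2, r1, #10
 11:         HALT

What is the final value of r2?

after MOV r2, #19: r2=19
after MOV r1, #8: r1=8
after MOV r5, #36: r5=36
after ADD r1, r2, #12: r1=19+12=31
CMP r2, r5  (cmp 19,36)
BGE L0: not taken
after ADD r2, r5, #4: r2=36+4=40
after ADD r2, r5, #11: r2=36+11=47
after XOR r5, r2, #15: r5=47^15=32
after SUB r2, r1, #10: r2=31-10=21
halt.

21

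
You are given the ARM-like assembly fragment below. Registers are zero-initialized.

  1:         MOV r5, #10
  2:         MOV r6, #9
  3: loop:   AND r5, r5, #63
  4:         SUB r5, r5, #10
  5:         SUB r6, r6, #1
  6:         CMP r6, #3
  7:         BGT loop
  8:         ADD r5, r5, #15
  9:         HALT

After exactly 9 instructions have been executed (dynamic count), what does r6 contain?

8

r5=10
r6=9
r5=10&63=10
r5=10-10=0
r6=9-1=8
CMP r6, #3  (cmp 8,3)
BGT loop: taken
r5=0&63=0
r5=0-10=-10
After step 9: r6 = 8.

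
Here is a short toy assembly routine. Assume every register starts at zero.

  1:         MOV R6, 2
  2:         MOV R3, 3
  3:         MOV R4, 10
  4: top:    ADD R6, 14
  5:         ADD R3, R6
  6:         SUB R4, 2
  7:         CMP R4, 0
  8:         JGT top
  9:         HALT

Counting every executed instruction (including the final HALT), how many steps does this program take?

29

MOV R6, 2 → R6=2
MOV R3, 3 → R3=3
MOV R4, 10 → R4=10
ADD R6, 14 → R6=2+14=16
ADD R3, R6 → R3=3+16=19
SUB R4, 2 → R4=10-2=8
CMP R4, 0  (cmp 8,0)
JGT top: taken
ADD R6, 14 → R6=16+14=30
ADD R3, R6 → R3=19+30=49
SUB R4, 2 → R4=8-2=6
CMP R4, 0  (cmp 6,0)
JGT top: taken
ADD R6, 14 → R6=30+14=44
ADD R3, R6 → R3=49+44=93
SUB R4, 2 → R4=6-2=4
CMP R4, 0  (cmp 4,0)
JGT top: taken
ADD R6, 14 → R6=44+14=58
ADD R3, R6 → R3=93+58=151
SUB R4, 2 → R4=4-2=2
CMP R4, 0  (cmp 2,0)
JGT top: taken
ADD R6, 14 → R6=58+14=72
ADD R3, R6 → R3=151+72=223
SUB R4, 2 → R4=2-2=0
CMP R4, 0  (cmp 0,0)
JGT top: not taken
halt.
Total executed instructions: 29.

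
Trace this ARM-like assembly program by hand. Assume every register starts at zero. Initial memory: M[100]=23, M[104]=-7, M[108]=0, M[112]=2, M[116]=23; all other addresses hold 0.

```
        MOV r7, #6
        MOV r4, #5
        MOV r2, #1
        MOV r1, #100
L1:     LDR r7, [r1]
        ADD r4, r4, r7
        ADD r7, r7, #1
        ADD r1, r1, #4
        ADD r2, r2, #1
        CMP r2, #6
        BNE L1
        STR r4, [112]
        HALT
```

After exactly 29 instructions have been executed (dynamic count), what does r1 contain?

after MOV r7, #6: r7=6
after MOV r4, #5: r4=5
after MOV r2, #1: r2=1
after MOV r1, #100: r1=100
after LDR r7, [r1]: r7=M[100]=23
after ADD r4, r4, r7: r4=5+23=28
after ADD r7, r7, #1: r7=23+1=24
after ADD r1, r1, #4: r1=100+4=104
after ADD r2, r2, #1: r2=1+1=2
CMP r2, #6  (cmp 2,6)
BNE L1: taken
after LDR r7, [r1]: r7=M[104]=-7
after ADD r4, r4, r7: r4=28+(-7)=21
after ADD r7, r7, #1: r7=(-7)+1=-6
after ADD r1, r1, #4: r1=104+4=108
after ADD r2, r2, #1: r2=2+1=3
CMP r2, #6  (cmp 3,6)
BNE L1: taken
after LDR r7, [r1]: r7=M[108]=0
after ADD r4, r4, r7: r4=21+0=21
after ADD r7, r7, #1: r7=0+1=1
after ADD r1, r1, #4: r1=108+4=112
after ADD r2, r2, #1: r2=3+1=4
CMP r2, #6  (cmp 4,6)
BNE L1: taken
after LDR r7, [r1]: r7=M[112]=2
after ADD r4, r4, r7: r4=21+2=23
after ADD r7, r7, #1: r7=2+1=3
after ADD r1, r1, #4: r1=112+4=116
After step 29: r1 = 116.

116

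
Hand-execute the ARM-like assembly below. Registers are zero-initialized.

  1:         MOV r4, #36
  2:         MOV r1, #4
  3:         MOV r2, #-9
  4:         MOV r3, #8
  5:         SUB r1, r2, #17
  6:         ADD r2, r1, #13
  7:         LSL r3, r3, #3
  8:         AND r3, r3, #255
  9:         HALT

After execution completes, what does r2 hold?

-13

r4=36
r1=4
r2=-9
r3=8
r1=(-9)-17=-26
r2=(-26)+13=-13
r3=8<<3=64
r3=64&255=64
halt.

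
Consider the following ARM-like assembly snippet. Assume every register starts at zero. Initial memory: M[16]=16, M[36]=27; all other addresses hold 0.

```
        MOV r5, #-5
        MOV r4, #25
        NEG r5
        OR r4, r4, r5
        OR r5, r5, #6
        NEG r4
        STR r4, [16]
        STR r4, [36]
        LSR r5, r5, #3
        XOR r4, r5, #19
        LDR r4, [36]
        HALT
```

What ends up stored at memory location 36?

MOV r5, #-5 → r5=-5
MOV r4, #25 → r4=25
NEG r5 → r5=-(-5)=5
OR r4, r4, r5 → r4=25|5=29
OR r5, r5, #6 → r5=5|6=7
NEG r4 → r4=-(29)=-29
STR r4, [16] → M[16]=-29
STR r4, [36] → M[36]=-29
LSR r5, r5, #3 → r5=7>>3=0
XOR r4, r5, #19 → r4=0^19=19
LDR r4, [36] → r4=M[36]=-29
halt.

-29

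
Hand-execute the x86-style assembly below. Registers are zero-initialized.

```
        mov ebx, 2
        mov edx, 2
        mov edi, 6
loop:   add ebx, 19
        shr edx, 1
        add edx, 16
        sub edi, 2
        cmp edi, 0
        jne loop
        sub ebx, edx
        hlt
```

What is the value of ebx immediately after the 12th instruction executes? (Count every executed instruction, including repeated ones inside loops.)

ebx=2
edx=2
edi=6
ebx=2+19=21
edx=2>>1=1
edx=1+16=17
edi=6-2=4
cmp edi, 0  (cmp 4,0)
jne loop: taken
ebx=21+19=40
edx=17>>1=8
edx=8+16=24
After step 12: ebx = 40.

40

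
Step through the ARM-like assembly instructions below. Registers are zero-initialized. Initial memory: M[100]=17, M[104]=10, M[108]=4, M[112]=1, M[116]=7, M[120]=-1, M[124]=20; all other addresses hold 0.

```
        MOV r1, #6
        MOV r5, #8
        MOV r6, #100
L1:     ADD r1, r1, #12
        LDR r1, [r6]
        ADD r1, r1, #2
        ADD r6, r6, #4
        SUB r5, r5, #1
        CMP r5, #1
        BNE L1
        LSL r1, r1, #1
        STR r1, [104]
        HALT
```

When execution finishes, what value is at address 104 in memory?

MOV r1, #6 → r1=6
MOV r5, #8 → r5=8
MOV r6, #100 → r6=100
ADD r1, r1, #12 → r1=6+12=18
LDR r1, [r6] → r1=M[100]=17
ADD r1, r1, #2 → r1=17+2=19
ADD r6, r6, #4 → r6=100+4=104
SUB r5, r5, #1 → r5=8-1=7
CMP r5, #1  (cmp 7,1)
BNE L1: taken
ADD r1, r1, #12 → r1=19+12=31
LDR r1, [r6] → r1=M[104]=10
ADD r1, r1, #2 → r1=10+2=12
ADD r6, r6, #4 → r6=104+4=108
SUB r5, r5, #1 → r5=7-1=6
CMP r5, #1  (cmp 6,1)
BNE L1: taken
ADD r1, r1, #12 → r1=12+12=24
LDR r1, [r6] → r1=M[108]=4
ADD r1, r1, #2 → r1=4+2=6
ADD r6, r6, #4 → r6=108+4=112
SUB r5, r5, #1 → r5=6-1=5
CMP r5, #1  (cmp 5,1)
BNE L1: taken
ADD r1, r1, #12 → r1=6+12=18
LDR r1, [r6] → r1=M[112]=1
ADD r1, r1, #2 → r1=1+2=3
ADD r6, r6, #4 → r6=112+4=116
SUB r5, r5, #1 → r5=5-1=4
CMP r5, #1  (cmp 4,1)
BNE L1: taken
ADD r1, r1, #12 → r1=3+12=15
LDR r1, [r6] → r1=M[116]=7
ADD r1, r1, #2 → r1=7+2=9
ADD r6, r6, #4 → r6=116+4=120
SUB r5, r5, #1 → r5=4-1=3
CMP r5, #1  (cmp 3,1)
BNE L1: taken
ADD r1, r1, #12 → r1=9+12=21
LDR r1, [r6] → r1=M[120]=-1
ADD r1, r1, #2 → r1=(-1)+2=1
ADD r6, r6, #4 → r6=120+4=124
SUB r5, r5, #1 → r5=3-1=2
CMP r5, #1  (cmp 2,1)
BNE L1: taken
ADD r1, r1, #12 → r1=1+12=13
LDR r1, [r6] → r1=M[124]=20
ADD r1, r1, #2 → r1=20+2=22
ADD r6, r6, #4 → r6=124+4=128
SUB r5, r5, #1 → r5=2-1=1
CMP r5, #1  (cmp 1,1)
BNE L1: not taken
LSL r1, r1, #1 → r1=22<<1=44
STR r1, [104] → M[104]=44
halt.

44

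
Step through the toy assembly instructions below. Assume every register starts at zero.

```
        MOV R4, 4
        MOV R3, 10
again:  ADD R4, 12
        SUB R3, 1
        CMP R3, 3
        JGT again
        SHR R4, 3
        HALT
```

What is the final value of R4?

11

R4=4
R3=10
R4=4+12=16
R3=10-1=9
CMP R3, 3  (cmp 9,3)
JGT again: taken
R4=16+12=28
R3=9-1=8
CMP R3, 3  (cmp 8,3)
JGT again: taken
R4=28+12=40
R3=8-1=7
CMP R3, 3  (cmp 7,3)
JGT again: taken
R4=40+12=52
R3=7-1=6
CMP R3, 3  (cmp 6,3)
JGT again: taken
R4=52+12=64
R3=6-1=5
CMP R3, 3  (cmp 5,3)
JGT again: taken
R4=64+12=76
R3=5-1=4
CMP R3, 3  (cmp 4,3)
JGT again: taken
R4=76+12=88
R3=4-1=3
CMP R3, 3  (cmp 3,3)
JGT again: not taken
R4=88>>3=11
halt.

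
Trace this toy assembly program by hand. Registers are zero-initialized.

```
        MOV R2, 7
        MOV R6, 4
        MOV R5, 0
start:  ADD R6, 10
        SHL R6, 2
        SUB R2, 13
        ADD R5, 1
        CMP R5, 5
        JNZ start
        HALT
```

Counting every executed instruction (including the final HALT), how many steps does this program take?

after MOV R2, 7: R2=7
after MOV R6, 4: R6=4
after MOV R5, 0: R5=0
after ADD R6, 10: R6=4+10=14
after SHL R6, 2: R6=14<<2=56
after SUB R2, 13: R2=7-13=-6
after ADD R5, 1: R5=0+1=1
CMP R5, 5  (cmp 1,5)
JNZ start: taken
after ADD R6, 10: R6=56+10=66
after SHL R6, 2: R6=66<<2=264
after SUB R2, 13: R2=(-6)-13=-19
after ADD R5, 1: R5=1+1=2
CMP R5, 5  (cmp 2,5)
JNZ start: taken
after ADD R6, 10: R6=264+10=274
after SHL R6, 2: R6=274<<2=1096
after SUB R2, 13: R2=(-19)-13=-32
after ADD R5, 1: R5=2+1=3
CMP R5, 5  (cmp 3,5)
JNZ start: taken
after ADD R6, 10: R6=1096+10=1106
after SHL R6, 2: R6=1106<<2=4424
after SUB R2, 13: R2=(-32)-13=-45
after ADD R5, 1: R5=3+1=4
CMP R5, 5  (cmp 4,5)
JNZ start: taken
after ADD R6, 10: R6=4424+10=4434
after SHL R6, 2: R6=4434<<2=17736
after SUB R2, 13: R2=(-45)-13=-58
after ADD R5, 1: R5=4+1=5
CMP R5, 5  (cmp 5,5)
JNZ start: not taken
halt.
Total executed instructions: 34.

34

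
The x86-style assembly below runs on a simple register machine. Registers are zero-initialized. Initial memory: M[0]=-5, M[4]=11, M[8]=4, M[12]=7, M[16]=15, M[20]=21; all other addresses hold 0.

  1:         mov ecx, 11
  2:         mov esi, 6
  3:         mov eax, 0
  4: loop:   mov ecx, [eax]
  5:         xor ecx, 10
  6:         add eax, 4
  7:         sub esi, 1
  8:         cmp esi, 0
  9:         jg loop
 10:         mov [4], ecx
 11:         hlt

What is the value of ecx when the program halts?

ecx=11
esi=6
eax=0
ecx=M[0]=-5
ecx=(-5)^10=-15
eax=0+4=4
esi=6-1=5
cmp esi, 0  (cmp 5,0)
jg loop: taken
ecx=M[4]=11
ecx=11^10=1
eax=4+4=8
esi=5-1=4
cmp esi, 0  (cmp 4,0)
jg loop: taken
ecx=M[8]=4
ecx=4^10=14
eax=8+4=12
esi=4-1=3
cmp esi, 0  (cmp 3,0)
jg loop: taken
ecx=M[12]=7
ecx=7^10=13
eax=12+4=16
esi=3-1=2
cmp esi, 0  (cmp 2,0)
jg loop: taken
ecx=M[16]=15
ecx=15^10=5
eax=16+4=20
esi=2-1=1
cmp esi, 0  (cmp 1,0)
jg loop: taken
ecx=M[20]=21
ecx=21^10=31
eax=20+4=24
esi=1-1=0
cmp esi, 0  (cmp 0,0)
jg loop: not taken
mov [4], ecx → M[4]=31
halt.

31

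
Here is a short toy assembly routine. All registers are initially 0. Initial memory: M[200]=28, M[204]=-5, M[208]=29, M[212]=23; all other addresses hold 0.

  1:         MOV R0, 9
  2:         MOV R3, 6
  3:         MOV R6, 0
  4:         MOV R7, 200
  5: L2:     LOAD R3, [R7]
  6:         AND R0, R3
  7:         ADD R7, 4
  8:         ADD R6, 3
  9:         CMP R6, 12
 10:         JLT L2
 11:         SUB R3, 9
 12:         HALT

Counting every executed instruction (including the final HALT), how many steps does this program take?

30

after MOV R0, 9: R0=9
after MOV R3, 6: R3=6
after MOV R6, 0: R6=0
after MOV R7, 200: R7=200
after LOAD R3, [R7]: R3=M[200]=28
after AND R0, R3: R0=9&28=8
after ADD R7, 4: R7=200+4=204
after ADD R6, 3: R6=0+3=3
CMP R6, 12  (cmp 3,12)
JLT L2: taken
after LOAD R3, [R7]: R3=M[204]=-5
after AND R0, R3: R0=8&(-5)=8
after ADD R7, 4: R7=204+4=208
after ADD R6, 3: R6=3+3=6
CMP R6, 12  (cmp 6,12)
JLT L2: taken
after LOAD R3, [R7]: R3=M[208]=29
after AND R0, R3: R0=8&29=8
after ADD R7, 4: R7=208+4=212
after ADD R6, 3: R6=6+3=9
CMP R6, 12  (cmp 9,12)
JLT L2: taken
after LOAD R3, [R7]: R3=M[212]=23
after AND R0, R3: R0=8&23=0
after ADD R7, 4: R7=212+4=216
after ADD R6, 3: R6=9+3=12
CMP R6, 12  (cmp 12,12)
JLT L2: not taken
after SUB R3, 9: R3=23-9=14
halt.
Total executed instructions: 30.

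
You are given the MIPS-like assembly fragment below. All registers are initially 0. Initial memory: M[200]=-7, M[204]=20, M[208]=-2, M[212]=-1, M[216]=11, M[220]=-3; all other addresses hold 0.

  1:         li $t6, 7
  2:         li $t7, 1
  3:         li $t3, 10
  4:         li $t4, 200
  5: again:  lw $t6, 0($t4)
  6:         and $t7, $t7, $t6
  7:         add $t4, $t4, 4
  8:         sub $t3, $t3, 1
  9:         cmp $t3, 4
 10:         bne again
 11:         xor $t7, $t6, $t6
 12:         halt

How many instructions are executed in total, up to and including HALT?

after li $t6, 7: $t6=7
after li $t7, 1: $t7=1
after li $t3, 10: $t3=10
after li $t4, 200: $t4=200
after lw $t6, 0($t4): $t6=M[200]=-7
after and $t7, $t7, $t6: $t7=1&(-7)=1
after add $t4, $t4, 4: $t4=200+4=204
after sub $t3, $t3, 1: $t3=10-1=9
cmp $t3, 4  (cmp 9,4)
bne again: taken
after lw $t6, 0($t4): $t6=M[204]=20
after and $t7, $t7, $t6: $t7=1&20=0
after add $t4, $t4, 4: $t4=204+4=208
after sub $t3, $t3, 1: $t3=9-1=8
cmp $t3, 4  (cmp 8,4)
bne again: taken
after lw $t6, 0($t4): $t6=M[208]=-2
after and $t7, $t7, $t6: $t7=0&(-2)=0
after add $t4, $t4, 4: $t4=208+4=212
after sub $t3, $t3, 1: $t3=8-1=7
cmp $t3, 4  (cmp 7,4)
bne again: taken
after lw $t6, 0($t4): $t6=M[212]=-1
after and $t7, $t7, $t6: $t7=0&(-1)=0
after add $t4, $t4, 4: $t4=212+4=216
after sub $t3, $t3, 1: $t3=7-1=6
cmp $t3, 4  (cmp 6,4)
bne again: taken
after lw $t6, 0($t4): $t6=M[216]=11
after and $t7, $t7, $t6: $t7=0&11=0
after add $t4, $t4, 4: $t4=216+4=220
after sub $t3, $t3, 1: $t3=6-1=5
cmp $t3, 4  (cmp 5,4)
bne again: taken
after lw $t6, 0($t4): $t6=M[220]=-3
after and $t7, $t7, $t6: $t7=0&(-3)=0
after add $t4, $t4, 4: $t4=220+4=224
after sub $t3, $t3, 1: $t3=5-1=4
cmp $t3, 4  (cmp 4,4)
bne again: not taken
after xor $t7, $t6, $t6: $t7=(-3)^(-3)=0
halt.
Total executed instructions: 42.

42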